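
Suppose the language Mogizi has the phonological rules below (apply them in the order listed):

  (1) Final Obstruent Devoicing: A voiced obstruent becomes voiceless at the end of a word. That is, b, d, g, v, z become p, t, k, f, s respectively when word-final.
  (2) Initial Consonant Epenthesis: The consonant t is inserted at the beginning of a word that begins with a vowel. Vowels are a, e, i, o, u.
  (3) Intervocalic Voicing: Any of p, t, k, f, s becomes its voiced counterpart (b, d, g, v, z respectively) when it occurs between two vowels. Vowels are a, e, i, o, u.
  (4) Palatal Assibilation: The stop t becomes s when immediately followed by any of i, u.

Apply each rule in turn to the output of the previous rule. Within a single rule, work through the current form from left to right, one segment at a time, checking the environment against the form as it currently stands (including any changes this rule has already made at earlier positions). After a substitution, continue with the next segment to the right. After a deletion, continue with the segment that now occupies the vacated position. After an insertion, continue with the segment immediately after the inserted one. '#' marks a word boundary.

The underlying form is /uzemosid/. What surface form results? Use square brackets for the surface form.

[suzemozit]

(1) Final Obstruent Devoicing: [uzemosid] → [uzemosit]
(2) Initial Consonant Epenthesis: [uzemosit] → [tuzemosit]
(3) Intervocalic Voicing: [tuzemosit] → [tuzemozit]
(4) Palatal Assibilation: [tuzemozit] → [suzemozit]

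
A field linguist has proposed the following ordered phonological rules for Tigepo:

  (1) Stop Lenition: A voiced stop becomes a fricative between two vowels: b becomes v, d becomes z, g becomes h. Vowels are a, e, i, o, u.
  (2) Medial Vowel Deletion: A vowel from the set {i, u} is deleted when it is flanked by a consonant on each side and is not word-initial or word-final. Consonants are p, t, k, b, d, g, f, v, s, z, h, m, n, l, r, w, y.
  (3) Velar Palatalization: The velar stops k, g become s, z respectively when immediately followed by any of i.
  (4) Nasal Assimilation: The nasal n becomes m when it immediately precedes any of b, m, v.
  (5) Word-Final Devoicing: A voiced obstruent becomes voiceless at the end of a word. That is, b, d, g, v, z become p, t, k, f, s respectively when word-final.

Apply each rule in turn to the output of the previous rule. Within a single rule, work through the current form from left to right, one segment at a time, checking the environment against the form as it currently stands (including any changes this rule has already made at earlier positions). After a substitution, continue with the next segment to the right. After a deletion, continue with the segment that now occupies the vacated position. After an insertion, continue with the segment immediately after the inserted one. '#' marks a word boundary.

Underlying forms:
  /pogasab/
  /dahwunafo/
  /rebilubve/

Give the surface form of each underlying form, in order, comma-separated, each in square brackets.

[pohasap], [dahwnafo], [revlbve]

/pogasab/:
  (1) Stop Lenition: [pogasab] → [pohasab]
  (2) Medial Vowel Deletion: no change — [pohasab]
  (3) Velar Palatalization: no change — [pohasab]
  (4) Nasal Assimilation: no change — [pohasab]
  (5) Word-Final Devoicing: [pohasab] → [pohasap]
/dahwunafo/:
  (1) Stop Lenition: no change — [dahwunafo]
  (2) Medial Vowel Deletion: [dahwunafo] → [dahwnafo]
  (3) Velar Palatalization: no change — [dahwnafo]
  (4) Nasal Assimilation: no change — [dahwnafo]
  (5) Word-Final Devoicing: no change — [dahwnafo]
/rebilubve/:
  (1) Stop Lenition: [rebilubve] → [revilubve]
  (2) Medial Vowel Deletion: [revilubve] → [revlbve]
  (3) Velar Palatalization: no change — [revlbve]
  (4) Nasal Assimilation: no change — [revlbve]
  (5) Word-Final Devoicing: no change — [revlbve]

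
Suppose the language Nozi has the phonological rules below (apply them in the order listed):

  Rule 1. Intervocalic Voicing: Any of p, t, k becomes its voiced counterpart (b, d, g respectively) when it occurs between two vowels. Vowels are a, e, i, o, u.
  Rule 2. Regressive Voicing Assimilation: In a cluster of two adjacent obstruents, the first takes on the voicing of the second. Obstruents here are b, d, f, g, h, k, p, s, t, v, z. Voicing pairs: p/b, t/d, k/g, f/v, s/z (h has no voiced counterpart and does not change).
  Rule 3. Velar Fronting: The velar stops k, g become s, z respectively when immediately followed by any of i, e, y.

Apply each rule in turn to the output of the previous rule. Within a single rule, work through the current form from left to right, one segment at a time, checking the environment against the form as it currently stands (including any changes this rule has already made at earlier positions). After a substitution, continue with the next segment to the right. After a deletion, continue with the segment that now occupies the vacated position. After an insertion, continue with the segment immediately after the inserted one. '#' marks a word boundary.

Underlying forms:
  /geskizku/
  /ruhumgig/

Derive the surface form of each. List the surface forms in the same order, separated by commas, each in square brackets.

[zessisku], [ruhumzig]

/geskizku/:
  Rule 1 Intervocalic Voicing: no change — [geskizku]
  Rule 2 Regressive Voicing Assimilation: [geskizku] → [geskisku]
  Rule 3 Velar Fronting: [geskisku] → [zessisku]
/ruhumgig/:
  Rule 1 Intervocalic Voicing: no change — [ruhumgig]
  Rule 2 Regressive Voicing Assimilation: no change — [ruhumgig]
  Rule 3 Velar Fronting: [ruhumgig] → [ruhumzig]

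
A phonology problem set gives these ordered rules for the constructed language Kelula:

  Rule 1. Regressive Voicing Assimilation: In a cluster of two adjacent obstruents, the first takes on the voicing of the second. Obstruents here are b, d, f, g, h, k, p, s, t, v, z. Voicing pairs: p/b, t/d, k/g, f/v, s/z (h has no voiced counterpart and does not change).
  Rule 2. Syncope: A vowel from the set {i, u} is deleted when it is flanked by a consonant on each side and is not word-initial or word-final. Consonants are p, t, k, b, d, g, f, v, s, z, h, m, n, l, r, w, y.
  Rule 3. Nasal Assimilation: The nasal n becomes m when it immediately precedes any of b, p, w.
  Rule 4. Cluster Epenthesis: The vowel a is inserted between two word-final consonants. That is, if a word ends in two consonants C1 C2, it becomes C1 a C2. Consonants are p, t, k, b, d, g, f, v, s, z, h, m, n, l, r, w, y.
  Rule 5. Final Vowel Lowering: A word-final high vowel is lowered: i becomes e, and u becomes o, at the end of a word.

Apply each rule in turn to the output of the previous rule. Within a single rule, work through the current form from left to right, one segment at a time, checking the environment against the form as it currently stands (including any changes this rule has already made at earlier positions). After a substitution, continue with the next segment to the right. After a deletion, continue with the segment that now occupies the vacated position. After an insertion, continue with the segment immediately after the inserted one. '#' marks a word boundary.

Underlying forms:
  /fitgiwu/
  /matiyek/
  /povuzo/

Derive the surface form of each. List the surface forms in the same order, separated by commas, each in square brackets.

/fitgiwu/:
  Rule 1 Regressive Voicing Assimilation: [fitgiwu] → [fidgiwu]
  Rule 2 Syncope: [fidgiwu] → [fdgwu]
  Rule 3 Nasal Assimilation: no change — [fdgwu]
  Rule 4 Cluster Epenthesis: no change — [fdgwu]
  Rule 5 Final Vowel Lowering: [fdgwu] → [fdgwo]
/matiyek/:
  Rule 1 Regressive Voicing Assimilation: no change — [matiyek]
  Rule 2 Syncope: [matiyek] → [matyek]
  Rule 3 Nasal Assimilation: no change — [matyek]
  Rule 4 Cluster Epenthesis: no change — [matyek]
  Rule 5 Final Vowel Lowering: no change — [matyek]
/povuzo/:
  Rule 1 Regressive Voicing Assimilation: no change — [povuzo]
  Rule 2 Syncope: [povuzo] → [povzo]
  Rule 3 Nasal Assimilation: no change — [povzo]
  Rule 4 Cluster Epenthesis: no change — [povzo]
  Rule 5 Final Vowel Lowering: no change — [povzo]

[fdgwo], [matyek], [povzo]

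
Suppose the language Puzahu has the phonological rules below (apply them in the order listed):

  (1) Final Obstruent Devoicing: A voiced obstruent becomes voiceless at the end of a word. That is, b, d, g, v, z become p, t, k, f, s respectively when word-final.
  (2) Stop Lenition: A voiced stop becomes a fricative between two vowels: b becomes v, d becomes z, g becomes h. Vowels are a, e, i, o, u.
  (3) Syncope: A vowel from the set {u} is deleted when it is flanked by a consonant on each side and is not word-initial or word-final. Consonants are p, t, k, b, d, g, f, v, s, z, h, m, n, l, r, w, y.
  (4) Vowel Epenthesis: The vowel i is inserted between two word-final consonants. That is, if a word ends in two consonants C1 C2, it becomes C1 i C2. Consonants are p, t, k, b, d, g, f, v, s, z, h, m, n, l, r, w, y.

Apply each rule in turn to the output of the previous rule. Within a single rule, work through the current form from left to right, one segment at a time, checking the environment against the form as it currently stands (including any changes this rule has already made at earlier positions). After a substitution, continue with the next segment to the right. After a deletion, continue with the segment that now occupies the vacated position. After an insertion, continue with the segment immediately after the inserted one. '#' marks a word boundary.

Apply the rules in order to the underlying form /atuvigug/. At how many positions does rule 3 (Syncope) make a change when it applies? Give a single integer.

2

(1) Final Obstruent Devoicing: [atuvigug] → [atuviguk]
(2) Stop Lenition: [atuviguk] → [atuvihuk]
(3) Syncope: [atuvihuk] → [atvihk]
(4) Vowel Epenthesis: [atvihk] → [atvihik]
Rule 3 changed 2 position(s).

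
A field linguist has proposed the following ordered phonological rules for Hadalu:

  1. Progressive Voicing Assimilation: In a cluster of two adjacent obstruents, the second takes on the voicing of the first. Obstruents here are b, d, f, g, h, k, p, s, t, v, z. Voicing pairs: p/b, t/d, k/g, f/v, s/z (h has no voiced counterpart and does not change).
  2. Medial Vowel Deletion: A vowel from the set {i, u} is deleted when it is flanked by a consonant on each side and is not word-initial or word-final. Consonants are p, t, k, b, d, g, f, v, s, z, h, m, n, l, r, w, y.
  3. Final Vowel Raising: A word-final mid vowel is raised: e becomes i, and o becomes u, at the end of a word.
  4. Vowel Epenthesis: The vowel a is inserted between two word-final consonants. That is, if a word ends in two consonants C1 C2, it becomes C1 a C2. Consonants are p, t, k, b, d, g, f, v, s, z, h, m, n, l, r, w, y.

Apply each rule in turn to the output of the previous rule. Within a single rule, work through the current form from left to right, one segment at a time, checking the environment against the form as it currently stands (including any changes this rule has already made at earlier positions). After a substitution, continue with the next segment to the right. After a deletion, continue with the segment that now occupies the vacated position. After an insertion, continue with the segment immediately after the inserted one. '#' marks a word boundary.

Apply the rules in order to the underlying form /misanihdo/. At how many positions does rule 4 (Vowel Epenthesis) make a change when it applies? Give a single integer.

1 Progressive Voicing Assimilation: [misanihdo] → [misanihto]
2 Medial Vowel Deletion: [misanihto] → [msanhto]
3 Final Vowel Raising: [msanhto] → [msanhtu]
4 Vowel Epenthesis: no change — [msanhtu]
Rule 4 changed 0 position(s).

0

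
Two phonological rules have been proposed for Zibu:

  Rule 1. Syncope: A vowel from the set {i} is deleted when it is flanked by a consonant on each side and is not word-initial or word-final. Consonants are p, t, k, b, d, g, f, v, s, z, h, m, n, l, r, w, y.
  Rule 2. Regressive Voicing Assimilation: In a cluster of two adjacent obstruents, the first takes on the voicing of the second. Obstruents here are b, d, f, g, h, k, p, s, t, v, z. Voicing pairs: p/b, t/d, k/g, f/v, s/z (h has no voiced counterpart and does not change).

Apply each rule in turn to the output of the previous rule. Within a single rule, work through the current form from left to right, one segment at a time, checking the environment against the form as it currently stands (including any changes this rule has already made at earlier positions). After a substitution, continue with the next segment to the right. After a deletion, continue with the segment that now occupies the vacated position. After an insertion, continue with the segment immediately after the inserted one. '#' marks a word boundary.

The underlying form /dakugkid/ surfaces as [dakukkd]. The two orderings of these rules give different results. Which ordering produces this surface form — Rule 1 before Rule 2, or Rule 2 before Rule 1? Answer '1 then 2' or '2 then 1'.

Order 1 then 2:
  1 Syncope: [dakugkid] → [dakugkd]
  2 Regressive Voicing Assimilation: [dakugkd] → [dakukgd]
  result: [dakukgd]
Order 2 then 1:
  2 Regressive Voicing Assimilation: [dakugkid] → [dakukkid]
  1 Syncope: [dakukkid] → [dakukkd]
  result: [dakukkd]

2 then 1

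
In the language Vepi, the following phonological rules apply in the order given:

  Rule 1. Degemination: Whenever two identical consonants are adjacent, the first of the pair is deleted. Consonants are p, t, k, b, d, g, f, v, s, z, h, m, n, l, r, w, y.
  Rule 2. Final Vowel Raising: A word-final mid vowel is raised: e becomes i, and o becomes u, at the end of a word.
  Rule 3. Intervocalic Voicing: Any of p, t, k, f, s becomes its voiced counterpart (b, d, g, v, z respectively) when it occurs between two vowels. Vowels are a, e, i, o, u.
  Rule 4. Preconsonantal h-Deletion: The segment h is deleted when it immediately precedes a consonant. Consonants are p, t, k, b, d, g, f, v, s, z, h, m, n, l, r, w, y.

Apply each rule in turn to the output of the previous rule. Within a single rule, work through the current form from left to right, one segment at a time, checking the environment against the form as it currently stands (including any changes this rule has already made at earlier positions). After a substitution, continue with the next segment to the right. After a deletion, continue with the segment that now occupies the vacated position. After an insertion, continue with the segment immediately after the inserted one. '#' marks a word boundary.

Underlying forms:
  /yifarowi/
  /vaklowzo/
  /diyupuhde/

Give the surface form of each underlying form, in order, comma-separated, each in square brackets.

[yivarowi], [vaklowzu], [diyubudi]

/yifarowi/:
  Rule 1 Degemination: no change — [yifarowi]
  Rule 2 Final Vowel Raising: no change — [yifarowi]
  Rule 3 Intervocalic Voicing: [yifarowi] → [yivarowi]
  Rule 4 Preconsonantal h-Deletion: no change — [yivarowi]
/vaklowzo/:
  Rule 1 Degemination: no change — [vaklowzo]
  Rule 2 Final Vowel Raising: [vaklowzo] → [vaklowzu]
  Rule 3 Intervocalic Voicing: no change — [vaklowzu]
  Rule 4 Preconsonantal h-Deletion: no change — [vaklowzu]
/diyupuhde/:
  Rule 1 Degemination: no change — [diyupuhde]
  Rule 2 Final Vowel Raising: [diyupuhde] → [diyupuhdi]
  Rule 3 Intervocalic Voicing: [diyupuhdi] → [diyubuhdi]
  Rule 4 Preconsonantal h-Deletion: [diyubuhdi] → [diyubudi]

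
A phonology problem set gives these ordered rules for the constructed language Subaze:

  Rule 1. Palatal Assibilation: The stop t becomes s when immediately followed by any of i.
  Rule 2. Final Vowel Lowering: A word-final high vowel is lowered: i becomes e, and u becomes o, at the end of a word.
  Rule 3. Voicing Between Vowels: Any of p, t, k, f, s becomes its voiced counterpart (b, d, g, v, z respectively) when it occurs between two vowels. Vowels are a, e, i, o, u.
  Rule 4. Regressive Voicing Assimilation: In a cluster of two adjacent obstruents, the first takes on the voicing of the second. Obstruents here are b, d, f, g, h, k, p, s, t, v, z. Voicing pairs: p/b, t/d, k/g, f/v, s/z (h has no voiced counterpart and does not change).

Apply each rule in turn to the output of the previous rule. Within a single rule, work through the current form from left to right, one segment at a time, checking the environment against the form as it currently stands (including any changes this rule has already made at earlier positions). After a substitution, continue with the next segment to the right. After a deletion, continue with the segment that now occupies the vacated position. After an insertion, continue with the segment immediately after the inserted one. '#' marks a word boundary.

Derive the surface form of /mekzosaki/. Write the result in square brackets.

Rule 1 Palatal Assibilation: no change — [mekzosaki]
Rule 2 Final Vowel Lowering: [mekzosaki] → [mekzosake]
Rule 3 Voicing Between Vowels: [mekzosake] → [mekzozage]
Rule 4 Regressive Voicing Assimilation: [mekzozage] → [megzozage]

[megzozage]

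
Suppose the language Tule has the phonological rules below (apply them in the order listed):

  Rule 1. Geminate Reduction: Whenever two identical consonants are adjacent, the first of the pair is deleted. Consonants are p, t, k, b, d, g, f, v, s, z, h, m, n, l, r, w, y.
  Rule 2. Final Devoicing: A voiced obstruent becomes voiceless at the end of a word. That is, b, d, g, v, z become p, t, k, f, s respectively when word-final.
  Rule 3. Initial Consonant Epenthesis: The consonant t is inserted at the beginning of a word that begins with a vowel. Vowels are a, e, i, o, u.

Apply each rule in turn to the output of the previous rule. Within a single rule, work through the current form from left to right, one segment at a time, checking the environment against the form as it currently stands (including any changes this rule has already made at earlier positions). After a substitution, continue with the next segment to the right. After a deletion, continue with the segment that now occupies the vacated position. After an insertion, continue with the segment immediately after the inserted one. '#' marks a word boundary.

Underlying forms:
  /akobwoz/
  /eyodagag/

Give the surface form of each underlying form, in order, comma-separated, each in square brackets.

/akobwoz/:
  Rule 1 Geminate Reduction: no change — [akobwoz]
  Rule 2 Final Devoicing: [akobwoz] → [akobwos]
  Rule 3 Initial Consonant Epenthesis: [akobwos] → [takobwos]
/eyodagag/:
  Rule 1 Geminate Reduction: no change — [eyodagag]
  Rule 2 Final Devoicing: [eyodagag] → [eyodagak]
  Rule 3 Initial Consonant Epenthesis: [eyodagak] → [teyodagak]

[takobwos], [teyodagak]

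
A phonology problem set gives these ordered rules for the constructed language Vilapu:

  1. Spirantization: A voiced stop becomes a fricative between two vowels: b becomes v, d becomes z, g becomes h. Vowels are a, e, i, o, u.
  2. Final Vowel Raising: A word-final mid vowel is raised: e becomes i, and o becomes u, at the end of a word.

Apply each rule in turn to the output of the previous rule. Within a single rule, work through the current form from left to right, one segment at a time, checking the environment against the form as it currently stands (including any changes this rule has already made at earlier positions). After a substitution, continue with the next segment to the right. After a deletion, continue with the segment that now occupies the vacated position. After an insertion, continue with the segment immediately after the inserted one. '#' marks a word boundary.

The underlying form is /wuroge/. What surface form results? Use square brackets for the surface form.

[wurohi]

1 Spirantization: [wuroge] → [wurohe]
2 Final Vowel Raising: [wurohe] → [wurohi]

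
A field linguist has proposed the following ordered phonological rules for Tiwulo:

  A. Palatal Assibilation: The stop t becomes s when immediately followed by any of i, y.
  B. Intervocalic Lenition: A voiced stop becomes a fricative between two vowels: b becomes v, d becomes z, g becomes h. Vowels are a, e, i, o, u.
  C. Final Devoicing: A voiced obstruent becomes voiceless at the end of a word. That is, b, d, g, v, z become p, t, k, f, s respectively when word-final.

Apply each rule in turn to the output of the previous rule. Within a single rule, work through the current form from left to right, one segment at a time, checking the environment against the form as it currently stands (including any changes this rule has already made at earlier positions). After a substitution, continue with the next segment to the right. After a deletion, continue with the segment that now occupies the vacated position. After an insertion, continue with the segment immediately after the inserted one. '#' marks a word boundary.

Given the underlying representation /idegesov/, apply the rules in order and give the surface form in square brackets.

[izehesof]

A Palatal Assibilation: no change — [idegesov]
B Intervocalic Lenition: [idegesov] → [izehesov]
C Final Devoicing: [izehesov] → [izehesof]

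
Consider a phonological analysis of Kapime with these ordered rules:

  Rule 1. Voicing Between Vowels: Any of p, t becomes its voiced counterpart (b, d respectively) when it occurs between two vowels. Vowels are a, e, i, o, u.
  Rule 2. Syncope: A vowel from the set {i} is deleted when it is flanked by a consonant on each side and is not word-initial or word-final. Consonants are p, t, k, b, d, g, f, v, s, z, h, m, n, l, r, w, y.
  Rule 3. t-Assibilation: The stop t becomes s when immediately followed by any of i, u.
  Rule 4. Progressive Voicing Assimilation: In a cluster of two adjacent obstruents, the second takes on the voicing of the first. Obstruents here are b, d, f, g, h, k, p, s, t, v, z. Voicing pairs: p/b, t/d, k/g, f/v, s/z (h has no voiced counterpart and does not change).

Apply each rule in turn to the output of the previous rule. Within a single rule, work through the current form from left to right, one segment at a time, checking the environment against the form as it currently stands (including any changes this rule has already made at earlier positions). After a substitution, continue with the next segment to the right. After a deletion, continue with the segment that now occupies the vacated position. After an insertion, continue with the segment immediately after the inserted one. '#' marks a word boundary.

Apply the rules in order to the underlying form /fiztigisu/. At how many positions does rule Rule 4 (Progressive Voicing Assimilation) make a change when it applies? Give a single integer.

Rule 1 Voicing Between Vowels: no change — [fiztigisu]
Rule 2 Syncope: [fiztigisu] → [fztgsu]
Rule 3 t-Assibilation: no change — [fztgsu]
Rule 4 Progressive Voicing Assimilation: [fztgsu] → [fstksu]
Rule Rule 4 changed 2 position(s).

2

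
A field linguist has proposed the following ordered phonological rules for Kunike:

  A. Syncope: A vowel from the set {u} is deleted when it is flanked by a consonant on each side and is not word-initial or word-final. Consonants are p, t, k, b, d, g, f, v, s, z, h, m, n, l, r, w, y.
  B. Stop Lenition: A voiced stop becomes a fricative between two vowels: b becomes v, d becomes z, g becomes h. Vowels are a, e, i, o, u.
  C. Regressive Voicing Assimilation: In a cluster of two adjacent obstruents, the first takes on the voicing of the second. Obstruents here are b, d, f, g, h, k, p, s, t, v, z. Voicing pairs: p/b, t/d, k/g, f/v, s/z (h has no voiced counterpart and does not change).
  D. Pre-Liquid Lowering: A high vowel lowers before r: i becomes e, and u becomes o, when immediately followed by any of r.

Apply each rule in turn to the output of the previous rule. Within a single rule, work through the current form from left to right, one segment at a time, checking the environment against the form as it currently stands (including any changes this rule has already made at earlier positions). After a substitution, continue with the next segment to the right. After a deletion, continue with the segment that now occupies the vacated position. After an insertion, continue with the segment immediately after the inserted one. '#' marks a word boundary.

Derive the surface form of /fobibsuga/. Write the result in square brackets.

[fovipzga]

A Syncope: [fobibsuga] → [fobibsga]
B Stop Lenition: [fobibsga] → [fovibsga]
C Regressive Voicing Assimilation: [fovibsga] → [fovipzga]
D Pre-Liquid Lowering: no change — [fovipzga]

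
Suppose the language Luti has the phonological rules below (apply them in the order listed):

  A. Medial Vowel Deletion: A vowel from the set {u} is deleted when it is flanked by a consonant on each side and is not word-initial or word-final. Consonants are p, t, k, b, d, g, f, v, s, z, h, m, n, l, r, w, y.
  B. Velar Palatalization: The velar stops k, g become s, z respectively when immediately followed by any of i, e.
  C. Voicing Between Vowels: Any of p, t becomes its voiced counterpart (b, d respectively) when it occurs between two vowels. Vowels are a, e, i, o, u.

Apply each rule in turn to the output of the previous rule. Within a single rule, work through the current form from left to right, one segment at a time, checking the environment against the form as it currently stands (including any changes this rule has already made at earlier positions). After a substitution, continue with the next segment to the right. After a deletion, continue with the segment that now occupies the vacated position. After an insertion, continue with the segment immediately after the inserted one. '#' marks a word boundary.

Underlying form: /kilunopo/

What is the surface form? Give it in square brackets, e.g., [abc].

A Medial Vowel Deletion: [kilunopo] → [kilnopo]
B Velar Palatalization: [kilnopo] → [silnopo]
C Voicing Between Vowels: [silnopo] → [silnobo]

[silnobo]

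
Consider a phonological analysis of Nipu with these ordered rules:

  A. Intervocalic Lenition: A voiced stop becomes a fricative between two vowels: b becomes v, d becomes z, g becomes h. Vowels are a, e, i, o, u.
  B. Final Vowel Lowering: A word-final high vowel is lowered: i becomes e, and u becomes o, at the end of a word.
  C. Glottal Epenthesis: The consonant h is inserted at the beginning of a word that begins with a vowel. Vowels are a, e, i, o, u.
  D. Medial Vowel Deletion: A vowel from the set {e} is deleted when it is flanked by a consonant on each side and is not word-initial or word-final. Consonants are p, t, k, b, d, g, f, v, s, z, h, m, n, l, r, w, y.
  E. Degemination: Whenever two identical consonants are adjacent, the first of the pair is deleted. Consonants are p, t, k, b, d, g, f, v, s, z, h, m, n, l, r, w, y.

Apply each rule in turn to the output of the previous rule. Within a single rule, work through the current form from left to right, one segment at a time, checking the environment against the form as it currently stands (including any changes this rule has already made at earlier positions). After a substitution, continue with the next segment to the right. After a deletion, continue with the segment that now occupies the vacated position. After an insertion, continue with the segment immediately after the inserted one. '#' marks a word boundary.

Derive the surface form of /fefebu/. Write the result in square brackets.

[fvo]

A Intervocalic Lenition: [fefebu] → [fefevu]
B Final Vowel Lowering: [fefevu] → [fefevo]
C Glottal Epenthesis: no change — [fefevo]
D Medial Vowel Deletion: [fefevo] → [ffvo]
E Degemination: [ffvo] → [fvo]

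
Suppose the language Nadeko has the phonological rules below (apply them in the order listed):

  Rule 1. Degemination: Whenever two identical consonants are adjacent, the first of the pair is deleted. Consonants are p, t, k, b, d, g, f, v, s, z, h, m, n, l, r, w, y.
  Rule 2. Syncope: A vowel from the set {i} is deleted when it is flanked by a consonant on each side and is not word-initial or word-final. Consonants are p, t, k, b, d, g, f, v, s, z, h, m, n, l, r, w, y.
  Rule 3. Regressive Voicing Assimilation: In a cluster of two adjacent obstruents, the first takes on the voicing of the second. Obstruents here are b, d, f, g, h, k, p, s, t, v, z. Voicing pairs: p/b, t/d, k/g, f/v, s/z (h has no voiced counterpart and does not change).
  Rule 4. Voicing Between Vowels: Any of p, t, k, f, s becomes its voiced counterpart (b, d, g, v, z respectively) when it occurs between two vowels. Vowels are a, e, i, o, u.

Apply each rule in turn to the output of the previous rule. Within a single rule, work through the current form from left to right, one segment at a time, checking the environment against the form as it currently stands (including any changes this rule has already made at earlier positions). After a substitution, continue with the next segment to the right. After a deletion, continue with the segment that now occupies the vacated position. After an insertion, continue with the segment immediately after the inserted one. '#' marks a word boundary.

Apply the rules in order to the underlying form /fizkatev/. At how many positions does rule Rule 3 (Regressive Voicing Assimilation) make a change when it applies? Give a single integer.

2

Rule 1 Degemination: no change — [fizkatev]
Rule 2 Syncope: [fizkatev] → [fzkatev]
Rule 3 Regressive Voicing Assimilation: [fzkatev] → [vskatev]
Rule 4 Voicing Between Vowels: [vskatev] → [vskadev]
Rule Rule 3 changed 2 position(s).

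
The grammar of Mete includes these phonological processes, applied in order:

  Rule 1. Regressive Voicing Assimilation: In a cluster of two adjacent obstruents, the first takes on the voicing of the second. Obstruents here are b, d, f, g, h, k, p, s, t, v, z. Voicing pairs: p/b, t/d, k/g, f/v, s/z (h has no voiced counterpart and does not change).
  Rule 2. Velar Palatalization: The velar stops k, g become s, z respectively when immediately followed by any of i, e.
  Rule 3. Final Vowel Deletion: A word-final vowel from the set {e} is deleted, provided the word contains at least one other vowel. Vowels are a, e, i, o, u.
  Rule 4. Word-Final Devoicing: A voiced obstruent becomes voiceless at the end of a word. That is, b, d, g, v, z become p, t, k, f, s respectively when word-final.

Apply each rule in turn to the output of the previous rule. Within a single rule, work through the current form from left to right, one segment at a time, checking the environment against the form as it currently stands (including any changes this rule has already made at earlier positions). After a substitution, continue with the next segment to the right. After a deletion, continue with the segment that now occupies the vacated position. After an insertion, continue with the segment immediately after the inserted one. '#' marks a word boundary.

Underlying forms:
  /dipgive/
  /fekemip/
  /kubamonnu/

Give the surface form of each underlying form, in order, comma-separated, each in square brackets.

[dibzif], [fesemip], [kubamonnu]

/dipgive/:
  Rule 1 Regressive Voicing Assimilation: [dipgive] → [dibgive]
  Rule 2 Velar Palatalization: [dibgive] → [dibzive]
  Rule 3 Final Vowel Deletion: [dibzive] → [dibziv]
  Rule 4 Word-Final Devoicing: [dibziv] → [dibzif]
/fekemip/:
  Rule 1 Regressive Voicing Assimilation: no change — [fekemip]
  Rule 2 Velar Palatalization: [fekemip] → [fesemip]
  Rule 3 Final Vowel Deletion: no change — [fesemip]
  Rule 4 Word-Final Devoicing: no change — [fesemip]
/kubamonnu/:
  Rule 1 Regressive Voicing Assimilation: no change — [kubamonnu]
  Rule 2 Velar Palatalization: no change — [kubamonnu]
  Rule 3 Final Vowel Deletion: no change — [kubamonnu]
  Rule 4 Word-Final Devoicing: no change — [kubamonnu]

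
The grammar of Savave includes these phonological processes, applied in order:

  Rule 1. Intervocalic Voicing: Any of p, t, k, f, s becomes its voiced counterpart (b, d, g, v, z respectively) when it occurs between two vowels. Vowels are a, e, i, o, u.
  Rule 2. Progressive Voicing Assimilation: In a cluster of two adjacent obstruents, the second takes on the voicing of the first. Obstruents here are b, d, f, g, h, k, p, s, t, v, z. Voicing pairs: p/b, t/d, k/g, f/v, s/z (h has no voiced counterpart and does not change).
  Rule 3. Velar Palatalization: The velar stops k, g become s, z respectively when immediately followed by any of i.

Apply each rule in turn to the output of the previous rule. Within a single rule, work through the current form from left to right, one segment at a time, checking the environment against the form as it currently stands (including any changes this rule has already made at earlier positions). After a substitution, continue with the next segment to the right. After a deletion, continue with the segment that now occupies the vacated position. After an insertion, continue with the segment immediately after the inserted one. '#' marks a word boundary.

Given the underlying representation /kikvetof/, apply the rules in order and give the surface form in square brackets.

[sikfedof]

Rule 1 Intervocalic Voicing: [kikvetof] → [kikvedof]
Rule 2 Progressive Voicing Assimilation: [kikvedof] → [kikfedof]
Rule 3 Velar Palatalization: [kikfedof] → [sikfedof]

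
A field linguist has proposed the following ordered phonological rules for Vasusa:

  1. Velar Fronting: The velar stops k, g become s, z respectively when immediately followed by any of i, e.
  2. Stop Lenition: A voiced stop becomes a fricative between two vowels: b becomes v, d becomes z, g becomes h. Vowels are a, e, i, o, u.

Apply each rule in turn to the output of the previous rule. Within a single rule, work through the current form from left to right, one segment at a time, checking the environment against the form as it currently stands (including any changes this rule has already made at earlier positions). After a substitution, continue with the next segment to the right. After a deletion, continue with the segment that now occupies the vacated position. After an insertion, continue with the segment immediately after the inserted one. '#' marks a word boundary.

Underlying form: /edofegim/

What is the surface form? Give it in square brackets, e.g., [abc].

1 Velar Fronting: [edofegim] → [edofezim]
2 Stop Lenition: [edofezim] → [ezofezim]

[ezofezim]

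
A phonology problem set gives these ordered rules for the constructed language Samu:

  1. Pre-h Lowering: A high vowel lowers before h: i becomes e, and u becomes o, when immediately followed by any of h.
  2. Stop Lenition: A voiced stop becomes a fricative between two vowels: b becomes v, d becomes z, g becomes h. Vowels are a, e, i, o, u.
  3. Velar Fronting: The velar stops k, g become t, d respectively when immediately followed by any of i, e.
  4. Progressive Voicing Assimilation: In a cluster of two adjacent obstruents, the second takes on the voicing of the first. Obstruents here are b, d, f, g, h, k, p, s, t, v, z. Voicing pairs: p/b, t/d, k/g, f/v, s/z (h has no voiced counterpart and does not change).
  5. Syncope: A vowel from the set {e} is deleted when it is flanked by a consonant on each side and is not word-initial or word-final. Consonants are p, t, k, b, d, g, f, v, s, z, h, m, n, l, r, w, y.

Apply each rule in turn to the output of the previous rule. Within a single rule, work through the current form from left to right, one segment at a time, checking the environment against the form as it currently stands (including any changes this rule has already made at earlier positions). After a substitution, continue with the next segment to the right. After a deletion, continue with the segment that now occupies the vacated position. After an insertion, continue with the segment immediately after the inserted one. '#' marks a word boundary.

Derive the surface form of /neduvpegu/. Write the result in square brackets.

[nzuvbhu]

1 Pre-h Lowering: no change — [neduvpegu]
2 Stop Lenition: [neduvpegu] → [nezuvpehu]
3 Velar Fronting: no change — [nezuvpehu]
4 Progressive Voicing Assimilation: [nezuvpehu] → [nezuvbehu]
5 Syncope: [nezuvbehu] → [nzuvbhu]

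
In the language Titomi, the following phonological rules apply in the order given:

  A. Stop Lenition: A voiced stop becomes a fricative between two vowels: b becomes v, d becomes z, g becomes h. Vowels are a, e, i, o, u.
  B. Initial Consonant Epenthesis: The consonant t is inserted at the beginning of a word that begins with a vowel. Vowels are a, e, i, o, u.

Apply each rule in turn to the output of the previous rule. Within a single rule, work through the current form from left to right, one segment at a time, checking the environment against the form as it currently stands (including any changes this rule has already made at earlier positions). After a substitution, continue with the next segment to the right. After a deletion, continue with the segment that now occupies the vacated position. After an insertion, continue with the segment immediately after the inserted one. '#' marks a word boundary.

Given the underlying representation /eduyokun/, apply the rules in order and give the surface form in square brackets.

[tezuyokun]

A Stop Lenition: [eduyokun] → [ezuyokun]
B Initial Consonant Epenthesis: [ezuyokun] → [tezuyokun]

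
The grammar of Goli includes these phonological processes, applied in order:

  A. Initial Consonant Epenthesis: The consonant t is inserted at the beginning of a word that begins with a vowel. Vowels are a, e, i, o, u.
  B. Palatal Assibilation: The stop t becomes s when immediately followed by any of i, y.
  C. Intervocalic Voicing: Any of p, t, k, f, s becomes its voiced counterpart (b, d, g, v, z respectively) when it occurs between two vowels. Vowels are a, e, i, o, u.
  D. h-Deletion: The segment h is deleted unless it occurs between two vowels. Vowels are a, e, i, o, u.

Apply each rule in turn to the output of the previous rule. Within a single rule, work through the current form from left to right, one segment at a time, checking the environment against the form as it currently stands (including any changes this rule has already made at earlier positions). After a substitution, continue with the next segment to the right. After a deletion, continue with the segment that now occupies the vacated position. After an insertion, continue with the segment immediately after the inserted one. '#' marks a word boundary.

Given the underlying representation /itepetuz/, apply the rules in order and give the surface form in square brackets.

[sidebeduz]

A Initial Consonant Epenthesis: [itepetuz] → [titepetuz]
B Palatal Assibilation: [titepetuz] → [sitepetuz]
C Intervocalic Voicing: [sitepetuz] → [sidebeduz]
D h-Deletion: no change — [sidebeduz]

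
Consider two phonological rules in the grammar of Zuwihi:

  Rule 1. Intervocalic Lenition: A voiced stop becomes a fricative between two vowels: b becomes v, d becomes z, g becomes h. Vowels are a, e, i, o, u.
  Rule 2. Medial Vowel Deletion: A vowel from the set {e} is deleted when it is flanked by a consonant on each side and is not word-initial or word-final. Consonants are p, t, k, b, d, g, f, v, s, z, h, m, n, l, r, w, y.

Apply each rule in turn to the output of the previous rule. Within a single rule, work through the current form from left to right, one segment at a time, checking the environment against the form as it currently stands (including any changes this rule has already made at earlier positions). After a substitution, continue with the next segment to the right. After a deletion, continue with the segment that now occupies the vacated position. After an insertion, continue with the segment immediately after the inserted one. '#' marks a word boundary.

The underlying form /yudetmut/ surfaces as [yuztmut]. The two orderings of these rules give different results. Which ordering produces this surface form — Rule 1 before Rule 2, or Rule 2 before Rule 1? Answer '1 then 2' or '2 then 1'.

Order 1 then 2:
  1 Intervocalic Lenition: [yudetmut] → [yuzetmut]
  2 Medial Vowel Deletion: [yuzetmut] → [yuztmut]
  result: [yuztmut]
Order 2 then 1:
  2 Medial Vowel Deletion: [yudetmut] → [yudtmut]
  1 Intervocalic Lenition: no change — [yudtmut]
  result: [yudtmut]

1 then 2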